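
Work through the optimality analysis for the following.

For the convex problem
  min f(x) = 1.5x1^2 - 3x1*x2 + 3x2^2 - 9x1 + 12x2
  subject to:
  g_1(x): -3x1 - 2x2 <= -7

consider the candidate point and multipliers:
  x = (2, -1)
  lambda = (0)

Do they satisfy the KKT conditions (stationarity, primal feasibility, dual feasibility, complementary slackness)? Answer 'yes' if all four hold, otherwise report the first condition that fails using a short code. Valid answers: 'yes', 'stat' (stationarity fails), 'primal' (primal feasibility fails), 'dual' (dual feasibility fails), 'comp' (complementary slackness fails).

Gradient of f: grad f(x) = Q x + c = (0, 0)
Constraint values g_i(x) = a_i^T x - b_i:
  g_1((2, -1)) = 3
Stationarity residual: grad f(x) + sum_i lambda_i a_i = (0, 0)
  -> stationarity OK
Primal feasibility (all g_i <= 0): FAILS
Dual feasibility (all lambda_i >= 0): OK
Complementary slackness (lambda_i * g_i(x) = 0 for all i): OK

Verdict: the first failing condition is primal_feasibility -> primal.

primal


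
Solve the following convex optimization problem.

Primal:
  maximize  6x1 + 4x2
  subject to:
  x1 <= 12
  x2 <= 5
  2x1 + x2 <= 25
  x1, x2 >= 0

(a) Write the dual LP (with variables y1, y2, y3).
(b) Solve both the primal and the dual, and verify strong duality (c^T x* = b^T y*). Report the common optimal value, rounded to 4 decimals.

The standard primal-dual pair for 'max c^T x s.t. A x <= b, x >= 0' is:
  Dual:  min b^T y  s.t.  A^T y >= c,  y >= 0.

So the dual LP is:
  minimize  12y1 + 5y2 + 25y3
  subject to:
    y1 + 2y3 >= 6
    y2 + y3 >= 4
    y1, y2, y3 >= 0

Solving the primal: x* = (10, 5).
  primal value c^T x* = 80.
Solving the dual: y* = (0, 1, 3).
  dual value b^T y* = 80.
Strong duality: c^T x* = b^T y*. Confirmed.

80


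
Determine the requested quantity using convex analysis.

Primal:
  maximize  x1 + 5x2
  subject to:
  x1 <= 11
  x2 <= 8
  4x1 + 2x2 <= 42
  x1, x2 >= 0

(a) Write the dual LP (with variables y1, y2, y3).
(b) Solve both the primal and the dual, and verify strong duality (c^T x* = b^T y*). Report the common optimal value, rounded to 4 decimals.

The standard primal-dual pair for 'max c^T x s.t. A x <= b, x >= 0' is:
  Dual:  min b^T y  s.t.  A^T y >= c,  y >= 0.

So the dual LP is:
  minimize  11y1 + 8y2 + 42y3
  subject to:
    y1 + 4y3 >= 1
    y2 + 2y3 >= 5
    y1, y2, y3 >= 0

Solving the primal: x* = (6.5, 8).
  primal value c^T x* = 46.5.
Solving the dual: y* = (0, 4.5, 0.25).
  dual value b^T y* = 46.5.
Strong duality: c^T x* = b^T y*. Confirmed.

46.5


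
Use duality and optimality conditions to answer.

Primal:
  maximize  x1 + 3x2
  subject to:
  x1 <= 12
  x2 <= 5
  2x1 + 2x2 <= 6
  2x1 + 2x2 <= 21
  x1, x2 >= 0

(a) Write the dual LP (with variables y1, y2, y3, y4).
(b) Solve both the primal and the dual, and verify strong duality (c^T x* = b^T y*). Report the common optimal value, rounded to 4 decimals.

The standard primal-dual pair for 'max c^T x s.t. A x <= b, x >= 0' is:
  Dual:  min b^T y  s.t.  A^T y >= c,  y >= 0.

So the dual LP is:
  minimize  12y1 + 5y2 + 6y3 + 21y4
  subject to:
    y1 + 2y3 + 2y4 >= 1
    y2 + 2y3 + 2y4 >= 3
    y1, y2, y3, y4 >= 0

Solving the primal: x* = (0, 3).
  primal value c^T x* = 9.
Solving the dual: y* = (0, 0, 1.5, 0).
  dual value b^T y* = 9.
Strong duality: c^T x* = b^T y*. Confirmed.

9


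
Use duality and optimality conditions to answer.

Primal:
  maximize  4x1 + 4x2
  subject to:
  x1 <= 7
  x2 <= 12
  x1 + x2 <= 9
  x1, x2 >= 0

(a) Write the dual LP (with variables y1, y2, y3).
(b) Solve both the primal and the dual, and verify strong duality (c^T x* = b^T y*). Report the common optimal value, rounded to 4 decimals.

The standard primal-dual pair for 'max c^T x s.t. A x <= b, x >= 0' is:
  Dual:  min b^T y  s.t.  A^T y >= c,  y >= 0.

So the dual LP is:
  minimize  7y1 + 12y2 + 9y3
  subject to:
    y1 + y3 >= 4
    y2 + y3 >= 4
    y1, y2, y3 >= 0

Solving the primal: x* = (0, 9).
  primal value c^T x* = 36.
Solving the dual: y* = (0, 0, 4).
  dual value b^T y* = 36.
Strong duality: c^T x* = b^T y*. Confirmed.

36


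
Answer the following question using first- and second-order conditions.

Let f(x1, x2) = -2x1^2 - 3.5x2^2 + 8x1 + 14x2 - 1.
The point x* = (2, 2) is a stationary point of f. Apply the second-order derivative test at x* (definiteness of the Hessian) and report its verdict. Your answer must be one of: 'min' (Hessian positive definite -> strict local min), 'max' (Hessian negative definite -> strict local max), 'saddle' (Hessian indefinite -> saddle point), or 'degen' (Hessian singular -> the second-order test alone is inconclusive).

Compute the Hessian H = grad^2 f:
  H = [[-4, 0], [0, -7]]
Verify stationarity: grad f(x*) = H x* + g = (0, 0).
Eigenvalues of H: -7, -4.
Both eigenvalues < 0, so H is negative definite -> x* is a strict local max.

max


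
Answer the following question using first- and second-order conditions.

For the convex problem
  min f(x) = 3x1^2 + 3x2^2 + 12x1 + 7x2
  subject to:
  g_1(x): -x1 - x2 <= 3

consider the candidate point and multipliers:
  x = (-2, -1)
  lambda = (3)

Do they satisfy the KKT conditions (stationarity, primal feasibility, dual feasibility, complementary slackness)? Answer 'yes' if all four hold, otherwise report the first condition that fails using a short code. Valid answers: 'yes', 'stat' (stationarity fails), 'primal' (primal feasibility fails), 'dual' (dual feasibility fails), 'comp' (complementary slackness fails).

Gradient of f: grad f(x) = Q x + c = (0, 1)
Constraint values g_i(x) = a_i^T x - b_i:
  g_1((-2, -1)) = 0
Stationarity residual: grad f(x) + sum_i lambda_i a_i = (-3, -2)
  -> stationarity FAILS
Primal feasibility (all g_i <= 0): OK
Dual feasibility (all lambda_i >= 0): OK
Complementary slackness (lambda_i * g_i(x) = 0 for all i): OK

Verdict: the first failing condition is stationarity -> stat.

stat


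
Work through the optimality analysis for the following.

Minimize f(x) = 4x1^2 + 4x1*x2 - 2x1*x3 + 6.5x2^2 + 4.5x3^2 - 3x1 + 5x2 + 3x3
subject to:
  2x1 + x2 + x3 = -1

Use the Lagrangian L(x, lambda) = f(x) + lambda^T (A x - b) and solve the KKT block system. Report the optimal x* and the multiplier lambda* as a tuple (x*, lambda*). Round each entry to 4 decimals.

Form the Lagrangian:
  L(x, lambda) = (1/2) x^T Q x + c^T x + lambda^T (A x - b)
Stationarity (grad_x L = 0): Q x + c + A^T lambda = 0.
Primal feasibility: A x = b.

This gives the KKT block system:
  [ Q   A^T ] [ x     ]   [-c ]
  [ A    0  ] [ lambda ] = [ b ]

Solving the linear system:
  x*      = (0.0387, -0.5423, -0.5352)
  lambda* = (1.8944)
  f(x*)   = -1.2694

x* = (0.0387, -0.5423, -0.5352), lambda* = (1.8944)


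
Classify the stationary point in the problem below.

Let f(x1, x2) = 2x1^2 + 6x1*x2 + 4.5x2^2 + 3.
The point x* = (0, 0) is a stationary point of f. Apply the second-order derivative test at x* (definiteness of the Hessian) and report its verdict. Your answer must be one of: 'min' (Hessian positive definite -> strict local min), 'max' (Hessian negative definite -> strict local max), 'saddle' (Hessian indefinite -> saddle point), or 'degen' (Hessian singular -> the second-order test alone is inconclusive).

Compute the Hessian H = grad^2 f:
  H = [[4, 6], [6, 9]]
Verify stationarity: grad f(x*) = H x* + g = (0, 0).
Eigenvalues of H: 0, 13.
H has a zero eigenvalue (singular; positive semidefinite but not definite), so H is neither positive definite, negative definite, nor indefinite. The second-order test alone is inconclusive -> degen.
(Indeed, f is constant along the null direction of H through x*, so x* is not a strict local extremum.)

degen


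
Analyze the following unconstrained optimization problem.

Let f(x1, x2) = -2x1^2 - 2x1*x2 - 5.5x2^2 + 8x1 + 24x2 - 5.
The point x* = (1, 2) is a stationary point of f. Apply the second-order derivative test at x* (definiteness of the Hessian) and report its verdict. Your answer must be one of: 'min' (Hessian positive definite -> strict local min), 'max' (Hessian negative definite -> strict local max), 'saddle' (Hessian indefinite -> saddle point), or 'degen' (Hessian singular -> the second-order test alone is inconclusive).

Compute the Hessian H = grad^2 f:
  H = [[-4, -2], [-2, -11]]
Verify stationarity: grad f(x*) = H x* + g = (0, 0).
Eigenvalues of H: -11.5311, -3.4689.
Both eigenvalues < 0, so H is negative definite -> x* is a strict local max.

max


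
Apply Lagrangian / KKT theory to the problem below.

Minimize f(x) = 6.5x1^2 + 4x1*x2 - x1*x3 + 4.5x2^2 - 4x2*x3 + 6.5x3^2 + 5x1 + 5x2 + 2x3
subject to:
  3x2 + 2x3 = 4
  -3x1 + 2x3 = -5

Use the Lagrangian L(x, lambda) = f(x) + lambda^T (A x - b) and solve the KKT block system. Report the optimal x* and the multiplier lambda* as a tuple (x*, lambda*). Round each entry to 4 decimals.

Form the Lagrangian:
  L(x, lambda) = (1/2) x^T Q x + c^T x + lambda^T (A x - b)
Stationarity (grad_x L = 0): Q x + c + A^T lambda = 0.
Primal feasibility: A x = b.

This gives the KKT block system:
  [ Q   A^T ] [ x     ]   [-c ]
  [ A    0  ] [ lambda ] = [ b ]

Solving the linear system:
  x*      = (1.6507, 1.3493, -0.0239)
  lambda* = (-7.9474, 10.6268)
  f(x*)   = 49.9378

x* = (1.6507, 1.3493, -0.0239), lambda* = (-7.9474, 10.6268)


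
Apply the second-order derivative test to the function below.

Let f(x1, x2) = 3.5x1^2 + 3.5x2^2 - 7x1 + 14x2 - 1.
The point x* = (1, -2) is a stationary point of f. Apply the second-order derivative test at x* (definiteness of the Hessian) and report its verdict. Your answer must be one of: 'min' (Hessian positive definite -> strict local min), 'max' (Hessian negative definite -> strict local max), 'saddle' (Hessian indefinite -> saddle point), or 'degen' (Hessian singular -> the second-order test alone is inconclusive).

Compute the Hessian H = grad^2 f:
  H = [[7, 0], [0, 7]]
Verify stationarity: grad f(x*) = H x* + g = (0, 0).
Eigenvalues of H: 7, 7.
Both eigenvalues > 0, so H is positive definite -> x* is a strict local min.

min


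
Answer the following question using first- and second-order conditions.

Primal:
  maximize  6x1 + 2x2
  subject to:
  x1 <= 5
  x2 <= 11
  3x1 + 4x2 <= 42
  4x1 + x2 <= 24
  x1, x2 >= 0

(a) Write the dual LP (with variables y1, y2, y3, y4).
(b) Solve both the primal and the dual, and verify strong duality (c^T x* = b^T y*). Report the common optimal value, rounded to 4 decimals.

The standard primal-dual pair for 'max c^T x s.t. A x <= b, x >= 0' is:
  Dual:  min b^T y  s.t.  A^T y >= c,  y >= 0.

So the dual LP is:
  minimize  5y1 + 11y2 + 42y3 + 24y4
  subject to:
    y1 + 3y3 + 4y4 >= 6
    y2 + 4y3 + y4 >= 2
    y1, y2, y3, y4 >= 0

Solving the primal: x* = (4.1538, 7.3846).
  primal value c^T x* = 39.6923.
Solving the dual: y* = (0, 0, 0.1538, 1.3846).
  dual value b^T y* = 39.6923.
Strong duality: c^T x* = b^T y*. Confirmed.

39.6923


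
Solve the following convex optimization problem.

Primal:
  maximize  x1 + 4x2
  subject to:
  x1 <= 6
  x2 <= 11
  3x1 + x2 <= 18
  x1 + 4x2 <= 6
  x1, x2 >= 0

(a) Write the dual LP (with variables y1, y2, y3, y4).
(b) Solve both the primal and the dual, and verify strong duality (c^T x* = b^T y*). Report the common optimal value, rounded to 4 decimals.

The standard primal-dual pair for 'max c^T x s.t. A x <= b, x >= 0' is:
  Dual:  min b^T y  s.t.  A^T y >= c,  y >= 0.

So the dual LP is:
  minimize  6y1 + 11y2 + 18y3 + 6y4
  subject to:
    y1 + 3y3 + y4 >= 1
    y2 + y3 + 4y4 >= 4
    y1, y2, y3, y4 >= 0

Solving the primal: x* = (6, 0).
  primal value c^T x* = 6.
Solving the dual: y* = (0, 0, 0, 1).
  dual value b^T y* = 6.
Strong duality: c^T x* = b^T y*. Confirmed.

6


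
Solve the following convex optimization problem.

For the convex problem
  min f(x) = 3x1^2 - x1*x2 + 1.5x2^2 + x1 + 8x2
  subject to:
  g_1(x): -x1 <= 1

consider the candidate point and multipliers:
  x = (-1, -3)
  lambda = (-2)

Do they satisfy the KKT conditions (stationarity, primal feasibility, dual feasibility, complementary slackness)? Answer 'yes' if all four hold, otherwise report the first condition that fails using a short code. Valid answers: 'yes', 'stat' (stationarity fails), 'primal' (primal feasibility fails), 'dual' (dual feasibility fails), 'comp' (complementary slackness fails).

Gradient of f: grad f(x) = Q x + c = (-2, 0)
Constraint values g_i(x) = a_i^T x - b_i:
  g_1((-1, -3)) = 0
Stationarity residual: grad f(x) + sum_i lambda_i a_i = (0, 0)
  -> stationarity OK
Primal feasibility (all g_i <= 0): OK
Dual feasibility (all lambda_i >= 0): FAILS
Complementary slackness (lambda_i * g_i(x) = 0 for all i): OK

Verdict: the first failing condition is dual_feasibility -> dual.

dual


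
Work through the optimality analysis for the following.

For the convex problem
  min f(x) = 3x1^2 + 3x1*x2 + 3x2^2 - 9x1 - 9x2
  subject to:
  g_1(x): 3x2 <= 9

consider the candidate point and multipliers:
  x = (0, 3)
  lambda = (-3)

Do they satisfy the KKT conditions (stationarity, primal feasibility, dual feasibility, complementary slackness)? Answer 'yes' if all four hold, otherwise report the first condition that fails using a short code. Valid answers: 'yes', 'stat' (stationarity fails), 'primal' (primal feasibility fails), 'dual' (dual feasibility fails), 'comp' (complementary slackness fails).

Gradient of f: grad f(x) = Q x + c = (0, 9)
Constraint values g_i(x) = a_i^T x - b_i:
  g_1((0, 3)) = 0
Stationarity residual: grad f(x) + sum_i lambda_i a_i = (0, 0)
  -> stationarity OK
Primal feasibility (all g_i <= 0): OK
Dual feasibility (all lambda_i >= 0): FAILS
Complementary slackness (lambda_i * g_i(x) = 0 for all i): OK

Verdict: the first failing condition is dual_feasibility -> dual.

dual


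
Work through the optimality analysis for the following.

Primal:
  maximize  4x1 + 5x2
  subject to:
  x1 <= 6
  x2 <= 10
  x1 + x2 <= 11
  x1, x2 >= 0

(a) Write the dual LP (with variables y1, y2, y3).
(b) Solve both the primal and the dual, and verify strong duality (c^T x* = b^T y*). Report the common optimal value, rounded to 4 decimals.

The standard primal-dual pair for 'max c^T x s.t. A x <= b, x >= 0' is:
  Dual:  min b^T y  s.t.  A^T y >= c,  y >= 0.

So the dual LP is:
  minimize  6y1 + 10y2 + 11y3
  subject to:
    y1 + y3 >= 4
    y2 + y3 >= 5
    y1, y2, y3 >= 0

Solving the primal: x* = (1, 10).
  primal value c^T x* = 54.
Solving the dual: y* = (0, 1, 4).
  dual value b^T y* = 54.
Strong duality: c^T x* = b^T y*. Confirmed.

54


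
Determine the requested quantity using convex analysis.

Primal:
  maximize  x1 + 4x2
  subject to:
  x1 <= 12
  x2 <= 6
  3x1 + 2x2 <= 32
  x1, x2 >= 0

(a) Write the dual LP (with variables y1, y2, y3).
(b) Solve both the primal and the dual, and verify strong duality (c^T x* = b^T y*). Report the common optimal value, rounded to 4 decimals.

The standard primal-dual pair for 'max c^T x s.t. A x <= b, x >= 0' is:
  Dual:  min b^T y  s.t.  A^T y >= c,  y >= 0.

So the dual LP is:
  minimize  12y1 + 6y2 + 32y3
  subject to:
    y1 + 3y3 >= 1
    y2 + 2y3 >= 4
    y1, y2, y3 >= 0

Solving the primal: x* = (6.6667, 6).
  primal value c^T x* = 30.6667.
Solving the dual: y* = (0, 3.3333, 0.3333).
  dual value b^T y* = 30.6667.
Strong duality: c^T x* = b^T y*. Confirmed.

30.6667


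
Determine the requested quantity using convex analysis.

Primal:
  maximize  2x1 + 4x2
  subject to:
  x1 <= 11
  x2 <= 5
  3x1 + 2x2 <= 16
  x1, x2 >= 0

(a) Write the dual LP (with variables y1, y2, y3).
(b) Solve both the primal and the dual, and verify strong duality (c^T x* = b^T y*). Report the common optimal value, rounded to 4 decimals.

The standard primal-dual pair for 'max c^T x s.t. A x <= b, x >= 0' is:
  Dual:  min b^T y  s.t.  A^T y >= c,  y >= 0.

So the dual LP is:
  minimize  11y1 + 5y2 + 16y3
  subject to:
    y1 + 3y3 >= 2
    y2 + 2y3 >= 4
    y1, y2, y3 >= 0

Solving the primal: x* = (2, 5).
  primal value c^T x* = 24.
Solving the dual: y* = (0, 2.6667, 0.6667).
  dual value b^T y* = 24.
Strong duality: c^T x* = b^T y*. Confirmed.

24


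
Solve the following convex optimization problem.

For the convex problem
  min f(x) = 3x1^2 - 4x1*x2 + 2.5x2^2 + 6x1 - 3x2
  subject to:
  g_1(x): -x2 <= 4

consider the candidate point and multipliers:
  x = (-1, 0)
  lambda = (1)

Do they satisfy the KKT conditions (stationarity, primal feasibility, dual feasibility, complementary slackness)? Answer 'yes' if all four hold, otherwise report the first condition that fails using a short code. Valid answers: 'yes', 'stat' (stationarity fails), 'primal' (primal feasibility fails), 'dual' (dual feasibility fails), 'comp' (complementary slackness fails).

Gradient of f: grad f(x) = Q x + c = (0, 1)
Constraint values g_i(x) = a_i^T x - b_i:
  g_1((-1, 0)) = -4
Stationarity residual: grad f(x) + sum_i lambda_i a_i = (0, 0)
  -> stationarity OK
Primal feasibility (all g_i <= 0): OK
Dual feasibility (all lambda_i >= 0): OK
Complementary slackness (lambda_i * g_i(x) = 0 for all i): FAILS

Verdict: the first failing condition is complementary_slackness -> comp.

comp


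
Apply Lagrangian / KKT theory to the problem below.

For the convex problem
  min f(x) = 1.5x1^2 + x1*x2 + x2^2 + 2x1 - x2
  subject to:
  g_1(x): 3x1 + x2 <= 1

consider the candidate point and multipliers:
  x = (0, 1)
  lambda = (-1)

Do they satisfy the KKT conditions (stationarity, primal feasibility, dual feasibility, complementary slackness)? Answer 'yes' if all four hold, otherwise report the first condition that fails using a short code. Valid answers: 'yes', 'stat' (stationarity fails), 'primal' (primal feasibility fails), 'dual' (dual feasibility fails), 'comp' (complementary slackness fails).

Gradient of f: grad f(x) = Q x + c = (3, 1)
Constraint values g_i(x) = a_i^T x - b_i:
  g_1((0, 1)) = 0
Stationarity residual: grad f(x) + sum_i lambda_i a_i = (0, 0)
  -> stationarity OK
Primal feasibility (all g_i <= 0): OK
Dual feasibility (all lambda_i >= 0): FAILS
Complementary slackness (lambda_i * g_i(x) = 0 for all i): OK

Verdict: the first failing condition is dual_feasibility -> dual.

dual


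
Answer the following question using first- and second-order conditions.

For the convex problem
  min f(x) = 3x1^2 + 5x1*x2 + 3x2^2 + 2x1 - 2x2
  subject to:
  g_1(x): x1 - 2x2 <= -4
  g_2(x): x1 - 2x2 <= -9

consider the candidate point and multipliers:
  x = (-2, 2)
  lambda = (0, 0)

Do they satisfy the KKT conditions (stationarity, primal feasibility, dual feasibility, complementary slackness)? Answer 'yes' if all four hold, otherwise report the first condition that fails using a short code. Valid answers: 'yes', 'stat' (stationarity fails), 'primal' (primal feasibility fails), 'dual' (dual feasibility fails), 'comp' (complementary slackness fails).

Gradient of f: grad f(x) = Q x + c = (0, 0)
Constraint values g_i(x) = a_i^T x - b_i:
  g_1((-2, 2)) = -2
  g_2((-2, 2)) = 3
Stationarity residual: grad f(x) + sum_i lambda_i a_i = (0, 0)
  -> stationarity OK
Primal feasibility (all g_i <= 0): FAILS
Dual feasibility (all lambda_i >= 0): OK
Complementary slackness (lambda_i * g_i(x) = 0 for all i): OK

Verdict: the first failing condition is primal_feasibility -> primal.

primal


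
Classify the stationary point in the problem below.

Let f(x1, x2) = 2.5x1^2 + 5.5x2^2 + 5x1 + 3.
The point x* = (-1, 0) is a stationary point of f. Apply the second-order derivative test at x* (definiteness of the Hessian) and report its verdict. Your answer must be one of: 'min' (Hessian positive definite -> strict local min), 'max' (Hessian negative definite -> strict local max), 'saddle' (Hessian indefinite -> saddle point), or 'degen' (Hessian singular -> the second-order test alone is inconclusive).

Compute the Hessian H = grad^2 f:
  H = [[5, 0], [0, 11]]
Verify stationarity: grad f(x*) = H x* + g = (0, 0).
Eigenvalues of H: 5, 11.
Both eigenvalues > 0, so H is positive definite -> x* is a strict local min.

min


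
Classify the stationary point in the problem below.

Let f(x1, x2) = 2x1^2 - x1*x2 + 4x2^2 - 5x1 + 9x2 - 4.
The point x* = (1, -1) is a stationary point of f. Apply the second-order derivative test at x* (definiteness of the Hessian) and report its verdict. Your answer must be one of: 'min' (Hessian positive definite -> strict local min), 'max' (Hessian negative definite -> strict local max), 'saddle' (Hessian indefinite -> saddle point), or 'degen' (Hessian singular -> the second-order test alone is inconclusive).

Compute the Hessian H = grad^2 f:
  H = [[4, -1], [-1, 8]]
Verify stationarity: grad f(x*) = H x* + g = (0, 0).
Eigenvalues of H: 3.7639, 8.2361.
Both eigenvalues > 0, so H is positive definite -> x* is a strict local min.

min


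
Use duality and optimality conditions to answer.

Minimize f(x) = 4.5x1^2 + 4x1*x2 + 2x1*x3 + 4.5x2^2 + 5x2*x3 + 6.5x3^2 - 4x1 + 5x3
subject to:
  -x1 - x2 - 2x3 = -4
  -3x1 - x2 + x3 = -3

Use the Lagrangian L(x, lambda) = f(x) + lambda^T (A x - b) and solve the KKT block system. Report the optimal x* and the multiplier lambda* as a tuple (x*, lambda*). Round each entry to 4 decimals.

Form the Lagrangian:
  L(x, lambda) = (1/2) x^T Q x + c^T x + lambda^T (A x - b)
Stationarity (grad_x L = 0): Q x + c + A^T lambda = 0.
Primal feasibility: A x = b.

This gives the KKT block system:
  [ Q   A^T ] [ x     ]   [-c ]
  [ A    0  ] [ lambda ] = [ b ]

Solving the linear system:
  x*      = (1.4448, -0.0379, 1.2966)
  lambda* = (12.1586, -0.2379)
  f(x*)   = 24.3121

x* = (1.4448, -0.0379, 1.2966), lambda* = (12.1586, -0.2379)


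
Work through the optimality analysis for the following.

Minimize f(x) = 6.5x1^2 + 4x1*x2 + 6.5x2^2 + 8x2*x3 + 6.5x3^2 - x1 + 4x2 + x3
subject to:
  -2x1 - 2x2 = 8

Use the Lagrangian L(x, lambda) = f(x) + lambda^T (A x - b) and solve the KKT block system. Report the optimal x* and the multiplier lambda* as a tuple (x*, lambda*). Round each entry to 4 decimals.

Form the Lagrangian:
  L(x, lambda) = (1/2) x^T Q x + c^T x + lambda^T (A x - b)
Stationarity (grad_x L = 0): Q x + c + A^T lambda = 0.
Primal feasibility: A x = b.

This gives the KKT block system:
  [ Q   A^T ] [ x     ]   [-c ]
  [ A    0  ] [ lambda ] = [ b ]

Solving the linear system:
  x*      = (-0.9118, -3.0882, 1.8235)
  lambda* = (-12.6029)
  f(x*)   = 45.6029

x* = (-0.9118, -3.0882, 1.8235), lambda* = (-12.6029)


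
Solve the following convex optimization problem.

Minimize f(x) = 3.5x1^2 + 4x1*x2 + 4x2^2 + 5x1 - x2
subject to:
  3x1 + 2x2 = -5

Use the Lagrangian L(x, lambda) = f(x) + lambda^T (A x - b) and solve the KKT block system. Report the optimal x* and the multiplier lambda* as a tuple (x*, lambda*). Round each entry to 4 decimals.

Form the Lagrangian:
  L(x, lambda) = (1/2) x^T Q x + c^T x + lambda^T (A x - b)
Stationarity (grad_x L = 0): Q x + c + A^T lambda = 0.
Primal feasibility: A x = b.

This gives the KKT block system:
  [ Q   A^T ] [ x     ]   [-c ]
  [ A    0  ] [ lambda ] = [ b ]

Solving the linear system:
  x*      = (-2.0385, 0.5577)
  lambda* = (2.3462)
  f(x*)   = 0.4904

x* = (-2.0385, 0.5577), lambda* = (2.3462)


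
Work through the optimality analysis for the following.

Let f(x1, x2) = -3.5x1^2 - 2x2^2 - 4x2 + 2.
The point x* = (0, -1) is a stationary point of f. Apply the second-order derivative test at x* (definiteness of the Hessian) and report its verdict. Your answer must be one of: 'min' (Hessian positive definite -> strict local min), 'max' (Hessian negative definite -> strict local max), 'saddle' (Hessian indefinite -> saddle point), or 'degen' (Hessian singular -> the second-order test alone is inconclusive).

Compute the Hessian H = grad^2 f:
  H = [[-7, 0], [0, -4]]
Verify stationarity: grad f(x*) = H x* + g = (0, 0).
Eigenvalues of H: -7, -4.
Both eigenvalues < 0, so H is negative definite -> x* is a strict local max.

max


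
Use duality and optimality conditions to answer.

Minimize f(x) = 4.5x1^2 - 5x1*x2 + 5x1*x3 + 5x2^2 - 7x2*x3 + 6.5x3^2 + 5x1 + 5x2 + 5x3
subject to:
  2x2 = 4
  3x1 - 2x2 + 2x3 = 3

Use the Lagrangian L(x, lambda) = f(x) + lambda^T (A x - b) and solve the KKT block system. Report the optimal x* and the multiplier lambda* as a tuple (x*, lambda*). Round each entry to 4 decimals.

Form the Lagrangian:
  L(x, lambda) = (1/2) x^T Q x + c^T x + lambda^T (A x - b)
Stationarity (grad_x L = 0): Q x + c + A^T lambda = 0.
Primal feasibility: A x = b.

This gives the KKT block system:
  [ Q   A^T ] [ x     ]   [-c ]
  [ A    0  ] [ lambda ] = [ b ]

Solving the linear system:
  x*      = (1.8172, 2, 0.7742)
  lambda* = (-10.3226, -5.0753)
  f(x*)   = 39.7366

x* = (1.8172, 2, 0.7742), lambda* = (-10.3226, -5.0753)


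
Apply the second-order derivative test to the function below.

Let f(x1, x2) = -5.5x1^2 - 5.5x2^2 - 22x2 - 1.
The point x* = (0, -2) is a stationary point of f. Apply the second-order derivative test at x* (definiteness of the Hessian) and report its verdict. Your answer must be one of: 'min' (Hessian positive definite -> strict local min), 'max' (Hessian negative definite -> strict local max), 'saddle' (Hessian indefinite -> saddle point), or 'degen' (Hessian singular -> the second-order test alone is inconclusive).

Compute the Hessian H = grad^2 f:
  H = [[-11, 0], [0, -11]]
Verify stationarity: grad f(x*) = H x* + g = (0, 0).
Eigenvalues of H: -11, -11.
Both eigenvalues < 0, so H is negative definite -> x* is a strict local max.

max


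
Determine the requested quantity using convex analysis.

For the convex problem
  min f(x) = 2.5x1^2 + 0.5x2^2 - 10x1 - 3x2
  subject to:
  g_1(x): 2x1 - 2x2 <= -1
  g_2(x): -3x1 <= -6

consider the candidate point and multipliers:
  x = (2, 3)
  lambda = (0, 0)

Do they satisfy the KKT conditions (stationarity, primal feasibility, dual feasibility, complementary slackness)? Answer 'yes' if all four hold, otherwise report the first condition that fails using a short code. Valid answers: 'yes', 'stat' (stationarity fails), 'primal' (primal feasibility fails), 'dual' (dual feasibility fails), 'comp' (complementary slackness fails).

Gradient of f: grad f(x) = Q x + c = (0, 0)
Constraint values g_i(x) = a_i^T x - b_i:
  g_1((2, 3)) = -1
  g_2((2, 3)) = 0
Stationarity residual: grad f(x) + sum_i lambda_i a_i = (0, 0)
  -> stationarity OK
Primal feasibility (all g_i <= 0): OK
Dual feasibility (all lambda_i >= 0): OK
Complementary slackness (lambda_i * g_i(x) = 0 for all i): OK

Verdict: yes, KKT holds.

yes


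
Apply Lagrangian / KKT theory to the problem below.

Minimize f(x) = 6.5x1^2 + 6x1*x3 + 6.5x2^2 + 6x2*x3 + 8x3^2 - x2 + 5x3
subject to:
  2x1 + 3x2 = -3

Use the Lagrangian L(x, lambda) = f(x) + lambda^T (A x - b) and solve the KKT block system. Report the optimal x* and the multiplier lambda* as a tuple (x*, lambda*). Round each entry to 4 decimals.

Form the Lagrangian:
  L(x, lambda) = (1/2) x^T Q x + c^T x + lambda^T (A x - b)
Stationarity (grad_x L = 0): Q x + c + A^T lambda = 0.
Primal feasibility: A x = b.

This gives the KKT block system:
  [ Q   A^T ] [ x     ]   [-c ]
  [ A    0  ] [ lambda ] = [ b ]

Solving the linear system:
  x*      = (-0.5105, -0.6597, 0.1263)
  lambda* = (2.9393)
  f(x*)   = 5.0545

x* = (-0.5105, -0.6597, 0.1263), lambda* = (2.9393)


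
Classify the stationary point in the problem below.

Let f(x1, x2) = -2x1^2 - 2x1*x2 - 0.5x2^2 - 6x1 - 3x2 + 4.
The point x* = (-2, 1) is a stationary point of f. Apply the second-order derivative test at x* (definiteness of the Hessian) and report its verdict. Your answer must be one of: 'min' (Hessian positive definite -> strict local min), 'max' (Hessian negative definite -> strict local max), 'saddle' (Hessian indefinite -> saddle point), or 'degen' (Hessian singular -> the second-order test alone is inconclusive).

Compute the Hessian H = grad^2 f:
  H = [[-4, -2], [-2, -1]]
Verify stationarity: grad f(x*) = H x* + g = (0, 0).
Eigenvalues of H: -5, 0.
H has a zero eigenvalue (singular; negative semidefinite but not definite), so H is neither positive definite, negative definite, nor indefinite. The second-order test alone is inconclusive -> degen.
(Indeed, f is constant along the null direction of H through x*, so x* is not a strict local extremum.)

degen


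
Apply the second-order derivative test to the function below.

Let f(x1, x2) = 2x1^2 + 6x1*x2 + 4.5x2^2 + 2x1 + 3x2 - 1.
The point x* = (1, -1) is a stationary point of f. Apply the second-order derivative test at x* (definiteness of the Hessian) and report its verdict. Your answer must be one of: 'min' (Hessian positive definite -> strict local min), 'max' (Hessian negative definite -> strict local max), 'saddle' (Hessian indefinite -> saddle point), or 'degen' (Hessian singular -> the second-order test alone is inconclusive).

Compute the Hessian H = grad^2 f:
  H = [[4, 6], [6, 9]]
Verify stationarity: grad f(x*) = H x* + g = (0, 0).
Eigenvalues of H: 0, 13.
H has a zero eigenvalue (singular; positive semidefinite but not definite), so H is neither positive definite, negative definite, nor indefinite. The second-order test alone is inconclusive -> degen.
(Indeed, f is constant along the null direction of H through x*, so x* is not a strict local extremum.)

degen


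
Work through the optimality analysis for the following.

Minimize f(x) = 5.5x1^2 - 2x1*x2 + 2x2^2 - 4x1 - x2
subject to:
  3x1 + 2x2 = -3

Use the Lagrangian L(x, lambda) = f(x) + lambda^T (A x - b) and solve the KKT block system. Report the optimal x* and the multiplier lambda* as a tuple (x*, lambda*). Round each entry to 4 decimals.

Form the Lagrangian:
  L(x, lambda) = (1/2) x^T Q x + c^T x + lambda^T (A x - b)
Stationarity (grad_x L = 0): Q x + c + A^T lambda = 0.
Primal feasibility: A x = b.

This gives the KKT block system:
  [ Q   A^T ] [ x     ]   [-c ]
  [ A    0  ] [ lambda ] = [ b ]

Solving the linear system:
  x*      = (-0.3654, -0.9519)
  lambda* = (2.0385)
  f(x*)   = 4.2644

x* = (-0.3654, -0.9519), lambda* = (2.0385)


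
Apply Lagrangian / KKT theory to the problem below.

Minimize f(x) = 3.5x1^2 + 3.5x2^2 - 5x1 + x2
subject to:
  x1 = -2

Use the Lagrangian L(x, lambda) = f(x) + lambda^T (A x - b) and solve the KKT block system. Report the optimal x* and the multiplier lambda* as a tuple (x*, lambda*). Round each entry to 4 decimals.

Form the Lagrangian:
  L(x, lambda) = (1/2) x^T Q x + c^T x + lambda^T (A x - b)
Stationarity (grad_x L = 0): Q x + c + A^T lambda = 0.
Primal feasibility: A x = b.

This gives the KKT block system:
  [ Q   A^T ] [ x     ]   [-c ]
  [ A    0  ] [ lambda ] = [ b ]

Solving the linear system:
  x*      = (-2, -0.1429)
  lambda* = (19)
  f(x*)   = 23.9286

x* = (-2, -0.1429), lambda* = (19)


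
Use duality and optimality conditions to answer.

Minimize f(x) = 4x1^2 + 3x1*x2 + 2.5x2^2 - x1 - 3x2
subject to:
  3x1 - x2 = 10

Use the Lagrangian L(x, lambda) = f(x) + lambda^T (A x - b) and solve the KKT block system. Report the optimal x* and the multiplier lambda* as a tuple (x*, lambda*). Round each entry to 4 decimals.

Form the Lagrangian:
  L(x, lambda) = (1/2) x^T Q x + c^T x + lambda^T (A x - b)
Stationarity (grad_x L = 0): Q x + c + A^T lambda = 0.
Primal feasibility: A x = b.

This gives the KKT block system:
  [ Q   A^T ] [ x     ]   [-c ]
  [ A    0  ] [ lambda ] = [ b ]

Solving the linear system:
  x*      = (2.6761, -1.9718)
  lambda* = (-4.831)
  f(x*)   = 25.7746

x* = (2.6761, -1.9718), lambda* = (-4.831)


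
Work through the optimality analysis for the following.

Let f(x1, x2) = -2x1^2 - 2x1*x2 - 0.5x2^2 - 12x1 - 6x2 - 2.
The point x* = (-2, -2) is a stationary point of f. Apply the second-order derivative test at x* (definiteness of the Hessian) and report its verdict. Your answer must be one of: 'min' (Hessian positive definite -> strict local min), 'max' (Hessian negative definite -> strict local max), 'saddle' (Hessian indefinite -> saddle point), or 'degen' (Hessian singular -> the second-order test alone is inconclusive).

Compute the Hessian H = grad^2 f:
  H = [[-4, -2], [-2, -1]]
Verify stationarity: grad f(x*) = H x* + g = (0, 0).
Eigenvalues of H: -5, 0.
H has a zero eigenvalue (singular; negative semidefinite but not definite), so H is neither positive definite, negative definite, nor indefinite. The second-order test alone is inconclusive -> degen.
(Indeed, f is constant along the null direction of H through x*, so x* is not a strict local extremum.)

degen


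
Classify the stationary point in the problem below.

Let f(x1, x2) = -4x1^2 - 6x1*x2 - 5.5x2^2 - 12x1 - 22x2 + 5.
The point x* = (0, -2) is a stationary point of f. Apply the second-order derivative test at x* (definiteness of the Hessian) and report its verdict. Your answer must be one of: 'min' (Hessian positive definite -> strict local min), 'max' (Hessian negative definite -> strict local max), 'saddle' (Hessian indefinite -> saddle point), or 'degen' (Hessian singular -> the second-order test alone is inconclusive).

Compute the Hessian H = grad^2 f:
  H = [[-8, -6], [-6, -11]]
Verify stationarity: grad f(x*) = H x* + g = (0, 0).
Eigenvalues of H: -15.6847, -3.3153.
Both eigenvalues < 0, so H is negative definite -> x* is a strict local max.

max


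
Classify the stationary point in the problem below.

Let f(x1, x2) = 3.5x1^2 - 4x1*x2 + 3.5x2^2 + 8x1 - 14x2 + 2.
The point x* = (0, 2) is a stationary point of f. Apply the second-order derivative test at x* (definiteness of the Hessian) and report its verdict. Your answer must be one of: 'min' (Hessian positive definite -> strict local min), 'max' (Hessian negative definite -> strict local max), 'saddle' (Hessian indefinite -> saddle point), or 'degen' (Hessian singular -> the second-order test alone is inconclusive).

Compute the Hessian H = grad^2 f:
  H = [[7, -4], [-4, 7]]
Verify stationarity: grad f(x*) = H x* + g = (0, 0).
Eigenvalues of H: 3, 11.
Both eigenvalues > 0, so H is positive definite -> x* is a strict local min.

min


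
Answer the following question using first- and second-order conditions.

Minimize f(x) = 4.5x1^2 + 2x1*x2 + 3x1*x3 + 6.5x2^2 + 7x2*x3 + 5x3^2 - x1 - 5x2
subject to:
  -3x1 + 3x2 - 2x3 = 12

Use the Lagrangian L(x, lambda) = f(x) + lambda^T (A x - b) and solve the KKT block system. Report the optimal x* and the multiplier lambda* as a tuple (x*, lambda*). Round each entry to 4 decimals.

Form the Lagrangian:
  L(x, lambda) = (1/2) x^T Q x + c^T x + lambda^T (A x - b)
Stationarity (grad_x L = 0): Q x + c + A^T lambda = 0.
Primal feasibility: A x = b.

This gives the KKT block system:
  [ Q   A^T ] [ x     ]   [-c ]
  [ A    0  ] [ lambda ] = [ b ]

Solving the linear system:
  x*      = (-0.6696, 2.1107, -1.8295)
  lambda* = (-2.7645)
  f(x*)   = 11.645

x* = (-0.6696, 2.1107, -1.8295), lambda* = (-2.7645)


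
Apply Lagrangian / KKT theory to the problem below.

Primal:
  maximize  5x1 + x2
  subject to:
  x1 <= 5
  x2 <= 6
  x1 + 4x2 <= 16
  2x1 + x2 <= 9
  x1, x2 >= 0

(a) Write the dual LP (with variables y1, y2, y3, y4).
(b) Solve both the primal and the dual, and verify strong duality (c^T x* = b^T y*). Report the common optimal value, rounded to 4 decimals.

The standard primal-dual pair for 'max c^T x s.t. A x <= b, x >= 0' is:
  Dual:  min b^T y  s.t.  A^T y >= c,  y >= 0.

So the dual LP is:
  minimize  5y1 + 6y2 + 16y3 + 9y4
  subject to:
    y1 + y3 + 2y4 >= 5
    y2 + 4y3 + y4 >= 1
    y1, y2, y3, y4 >= 0

Solving the primal: x* = (4.5, 0).
  primal value c^T x* = 22.5.
Solving the dual: y* = (0, 0, 0, 2.5).
  dual value b^T y* = 22.5.
Strong duality: c^T x* = b^T y*. Confirmed.

22.5


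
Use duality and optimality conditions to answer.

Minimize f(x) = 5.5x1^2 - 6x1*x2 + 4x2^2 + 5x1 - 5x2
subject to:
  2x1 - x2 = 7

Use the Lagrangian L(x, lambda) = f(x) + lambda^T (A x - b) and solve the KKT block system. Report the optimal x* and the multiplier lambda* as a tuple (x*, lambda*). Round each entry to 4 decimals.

Form the Lagrangian:
  L(x, lambda) = (1/2) x^T Q x + c^T x + lambda^T (A x - b)
Stationarity (grad_x L = 0): Q x + c + A^T lambda = 0.
Primal feasibility: A x = b.

This gives the KKT block system:
  [ Q   A^T ] [ x     ]   [-c ]
  [ A    0  ] [ lambda ] = [ b ]

Solving the linear system:
  x*      = (3.9474, 0.8947)
  lambda* = (-21.5263)
  f(x*)   = 82.9737

x* = (3.9474, 0.8947), lambda* = (-21.5263)


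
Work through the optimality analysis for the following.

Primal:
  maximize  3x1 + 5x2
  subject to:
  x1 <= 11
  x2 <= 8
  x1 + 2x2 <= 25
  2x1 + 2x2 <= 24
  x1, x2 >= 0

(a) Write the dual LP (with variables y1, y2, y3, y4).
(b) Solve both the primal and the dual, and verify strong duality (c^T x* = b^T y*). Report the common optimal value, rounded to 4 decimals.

The standard primal-dual pair for 'max c^T x s.t. A x <= b, x >= 0' is:
  Dual:  min b^T y  s.t.  A^T y >= c,  y >= 0.

So the dual LP is:
  minimize  11y1 + 8y2 + 25y3 + 24y4
  subject to:
    y1 + y3 + 2y4 >= 3
    y2 + 2y3 + 2y4 >= 5
    y1, y2, y3, y4 >= 0

Solving the primal: x* = (4, 8).
  primal value c^T x* = 52.
Solving the dual: y* = (0, 2, 0, 1.5).
  dual value b^T y* = 52.
Strong duality: c^T x* = b^T y*. Confirmed.

52


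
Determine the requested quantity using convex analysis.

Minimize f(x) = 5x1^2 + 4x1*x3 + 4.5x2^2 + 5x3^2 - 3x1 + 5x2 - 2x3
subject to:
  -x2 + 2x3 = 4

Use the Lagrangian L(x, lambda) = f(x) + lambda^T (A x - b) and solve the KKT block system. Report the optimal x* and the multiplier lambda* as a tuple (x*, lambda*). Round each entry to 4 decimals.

Form the Lagrangian:
  L(x, lambda) = (1/2) x^T Q x + c^T x + lambda^T (A x - b)
Stationarity (grad_x L = 0): Q x + c + A^T lambda = 0.
Primal feasibility: A x = b.

This gives the KKT block system:
  [ Q   A^T ] [ x     ]   [-c ]
  [ A    0  ] [ lambda ] = [ b ]

Solving the linear system:
  x*      = (-0.2658, -1.1712, 1.4144)
  lambda* = (-5.5405)
  f(x*)   = 7.1374

x* = (-0.2658, -1.1712, 1.4144), lambda* = (-5.5405)


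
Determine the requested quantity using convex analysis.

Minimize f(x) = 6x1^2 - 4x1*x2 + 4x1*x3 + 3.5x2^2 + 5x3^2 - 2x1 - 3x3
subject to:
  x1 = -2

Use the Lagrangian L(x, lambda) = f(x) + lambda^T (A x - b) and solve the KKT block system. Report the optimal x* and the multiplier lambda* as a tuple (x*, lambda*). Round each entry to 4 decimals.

Form the Lagrangian:
  L(x, lambda) = (1/2) x^T Q x + c^T x + lambda^T (A x - b)
Stationarity (grad_x L = 0): Q x + c + A^T lambda = 0.
Primal feasibility: A x = b.

This gives the KKT block system:
  [ Q   A^T ] [ x     ]   [-c ]
  [ A    0  ] [ lambda ] = [ b ]

Solving the linear system:
  x*      = (-2, -1.1429, 1.1)
  lambda* = (17.0286)
  f(x*)   = 17.3786

x* = (-2, -1.1429, 1.1), lambda* = (17.0286)


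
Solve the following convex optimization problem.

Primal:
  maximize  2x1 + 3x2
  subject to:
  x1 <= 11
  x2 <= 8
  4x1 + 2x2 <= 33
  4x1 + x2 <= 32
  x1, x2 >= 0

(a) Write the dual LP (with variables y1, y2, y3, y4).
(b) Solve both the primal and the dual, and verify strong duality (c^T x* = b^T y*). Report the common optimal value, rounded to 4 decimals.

The standard primal-dual pair for 'max c^T x s.t. A x <= b, x >= 0' is:
  Dual:  min b^T y  s.t.  A^T y >= c,  y >= 0.

So the dual LP is:
  minimize  11y1 + 8y2 + 33y3 + 32y4
  subject to:
    y1 + 4y3 + 4y4 >= 2
    y2 + 2y3 + y4 >= 3
    y1, y2, y3, y4 >= 0

Solving the primal: x* = (4.25, 8).
  primal value c^T x* = 32.5.
Solving the dual: y* = (0, 2, 0.5, 0).
  dual value b^T y* = 32.5.
Strong duality: c^T x* = b^T y*. Confirmed.

32.5


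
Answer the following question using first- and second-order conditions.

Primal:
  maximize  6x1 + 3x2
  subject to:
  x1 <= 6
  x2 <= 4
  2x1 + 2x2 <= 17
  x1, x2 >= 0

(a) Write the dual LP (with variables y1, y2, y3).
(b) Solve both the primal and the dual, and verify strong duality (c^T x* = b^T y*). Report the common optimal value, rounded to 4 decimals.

The standard primal-dual pair for 'max c^T x s.t. A x <= b, x >= 0' is:
  Dual:  min b^T y  s.t.  A^T y >= c,  y >= 0.

So the dual LP is:
  minimize  6y1 + 4y2 + 17y3
  subject to:
    y1 + 2y3 >= 6
    y2 + 2y3 >= 3
    y1, y2, y3 >= 0

Solving the primal: x* = (6, 2.5).
  primal value c^T x* = 43.5.
Solving the dual: y* = (3, 0, 1.5).
  dual value b^T y* = 43.5.
Strong duality: c^T x* = b^T y*. Confirmed.

43.5


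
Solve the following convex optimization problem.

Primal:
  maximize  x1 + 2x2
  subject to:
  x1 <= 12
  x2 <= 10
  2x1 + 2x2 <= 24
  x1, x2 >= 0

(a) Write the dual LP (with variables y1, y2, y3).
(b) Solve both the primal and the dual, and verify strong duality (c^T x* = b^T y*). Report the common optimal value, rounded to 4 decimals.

The standard primal-dual pair for 'max c^T x s.t. A x <= b, x >= 0' is:
  Dual:  min b^T y  s.t.  A^T y >= c,  y >= 0.

So the dual LP is:
  minimize  12y1 + 10y2 + 24y3
  subject to:
    y1 + 2y3 >= 1
    y2 + 2y3 >= 2
    y1, y2, y3 >= 0

Solving the primal: x* = (2, 10).
  primal value c^T x* = 22.
Solving the dual: y* = (0, 1, 0.5).
  dual value b^T y* = 22.
Strong duality: c^T x* = b^T y*. Confirmed.

22
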